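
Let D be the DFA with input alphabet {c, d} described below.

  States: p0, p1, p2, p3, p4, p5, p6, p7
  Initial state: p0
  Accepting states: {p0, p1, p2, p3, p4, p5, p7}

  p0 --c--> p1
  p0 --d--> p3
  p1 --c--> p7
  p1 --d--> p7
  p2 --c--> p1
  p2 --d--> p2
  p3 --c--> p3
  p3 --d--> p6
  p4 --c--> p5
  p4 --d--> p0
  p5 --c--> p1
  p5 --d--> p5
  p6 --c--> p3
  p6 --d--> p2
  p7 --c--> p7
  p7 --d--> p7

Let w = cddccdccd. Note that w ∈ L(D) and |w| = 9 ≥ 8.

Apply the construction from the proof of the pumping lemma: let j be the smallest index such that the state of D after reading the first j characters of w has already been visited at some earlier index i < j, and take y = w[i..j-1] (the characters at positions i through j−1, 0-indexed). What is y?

Run of D on w = c d d c c d c c d:
  step 0: p0  (start)
  step 1: p1  (read c: p0→p1)
  step 2: p7  (read d: p1→p7)
  step 3: p7  (read d: p7→p7)   ← first repeat (p7 seen earlier)
  step 4: p7  (read c: p7→p7)
  step 5: p7  (read c: p7→p7)
  step 6: p7  (read d: p7→p7)
  step 7: p7  (read c: p7→p7)
  step 8: p7  (read c: p7→p7)
  step 9: p7  (read d: p7→p7)

So i = 2, j = 3, giving x = w[0:2] = cd, y = w[2:3] = d, z = w[3:9] = ccdccd.
Check: |xy| = 3 ≤ 8 and |y| = 1 ≥ 1. Reading y takes D from p7 back to p7, so every xyⁱz is accepted.

d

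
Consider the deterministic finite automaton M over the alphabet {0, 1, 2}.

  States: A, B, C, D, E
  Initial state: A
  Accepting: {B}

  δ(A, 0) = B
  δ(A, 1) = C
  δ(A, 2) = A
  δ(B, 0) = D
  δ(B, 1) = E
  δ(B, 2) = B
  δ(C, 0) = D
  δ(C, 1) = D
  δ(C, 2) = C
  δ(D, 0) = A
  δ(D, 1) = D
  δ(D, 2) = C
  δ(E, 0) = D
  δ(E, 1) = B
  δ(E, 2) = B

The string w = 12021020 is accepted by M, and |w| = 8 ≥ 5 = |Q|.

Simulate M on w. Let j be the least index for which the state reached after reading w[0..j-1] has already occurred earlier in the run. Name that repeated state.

C

Run of M on w = 1 2 0 2 1 0 2 0:
  step 0: A  (start)
  step 1: C  (read 1: A→C)
  step 2: C  (read 2: C→C)   ← first repeat (C seen earlier)
  step 3: D  (read 0: C→D)
  step 4: C  (read 2: D→C)
  step 5: D  (read 1: C→D)
  step 6: A  (read 0: D→A)
  step 7: A  (read 2: A→A)
  step 8: B  (read 0: A→B)

The earliest repeat is at step j = 2: M is in C, which it already visited at step i = 1.
Pumping length from the standard proof: p = 5 (the number of states). The repeated state found above gives |xy| = j ≤ 5 and |y| = j − i ≥ 1.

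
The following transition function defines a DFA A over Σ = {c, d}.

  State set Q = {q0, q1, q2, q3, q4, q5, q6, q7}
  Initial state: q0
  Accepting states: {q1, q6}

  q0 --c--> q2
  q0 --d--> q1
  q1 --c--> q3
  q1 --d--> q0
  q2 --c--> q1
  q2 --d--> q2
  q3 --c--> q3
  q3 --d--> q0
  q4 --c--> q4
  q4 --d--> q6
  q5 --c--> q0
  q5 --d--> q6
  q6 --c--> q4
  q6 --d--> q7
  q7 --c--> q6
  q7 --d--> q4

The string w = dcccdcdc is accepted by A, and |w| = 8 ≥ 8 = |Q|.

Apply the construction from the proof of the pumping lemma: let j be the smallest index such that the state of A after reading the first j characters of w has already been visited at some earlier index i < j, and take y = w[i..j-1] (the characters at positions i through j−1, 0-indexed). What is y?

State sequence: q0 -d-> q1 -c-> q3 -c-> q3 -c-> q3 -d-> q0 -c-> q2 -d-> q2 -c-> q1
First repeat at step 3: q3 was already visited.

So i = 2, j = 3, giving x = w[0:2] = dc, y = w[2:3] = c, z = w[3:8] = cdcdc.
Check: |xy| = 3 ≤ 8 and |y| = 1 ≥ 1. Reading y takes A from q3 back to q3, so every xyⁱz is accepted.

c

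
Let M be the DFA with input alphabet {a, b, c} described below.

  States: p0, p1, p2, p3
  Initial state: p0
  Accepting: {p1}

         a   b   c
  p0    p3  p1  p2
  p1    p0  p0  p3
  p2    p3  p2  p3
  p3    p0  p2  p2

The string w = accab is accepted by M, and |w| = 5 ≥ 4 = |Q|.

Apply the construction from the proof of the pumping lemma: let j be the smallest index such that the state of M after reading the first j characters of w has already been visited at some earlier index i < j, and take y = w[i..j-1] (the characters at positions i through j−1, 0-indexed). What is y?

cc

State sequence: p0 -a-> p3 -c-> p2 -c-> p3 -a-> p0 -b-> p1
First repeat at step 3: p3 was already visited.

So i = 1, j = 3, giving x = w[0:1] = a, y = w[1:3] = cc, z = w[3:5] = ab.
Check: |xy| = 3 ≤ 4 and |y| = 2 ≥ 1. Reading y takes M from p3 back to p3, so every xyⁱz is accepted.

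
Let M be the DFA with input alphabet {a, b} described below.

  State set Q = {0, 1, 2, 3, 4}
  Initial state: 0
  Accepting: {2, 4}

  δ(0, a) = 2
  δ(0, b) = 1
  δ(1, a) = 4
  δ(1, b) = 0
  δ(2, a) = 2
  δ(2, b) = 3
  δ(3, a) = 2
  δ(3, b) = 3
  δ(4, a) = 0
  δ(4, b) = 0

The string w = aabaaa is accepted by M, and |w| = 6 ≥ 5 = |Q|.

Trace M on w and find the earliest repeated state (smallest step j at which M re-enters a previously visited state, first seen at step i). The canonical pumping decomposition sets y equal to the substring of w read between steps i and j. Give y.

Run of M on w = a a b a a a:
  step 0: 0  (start)
  step 1: 2  (read a: 0→2)
  step 2: 2  (read a: 2→2)   ← first repeat (2 seen earlier)
  step 3: 3  (read b: 2→3)
  step 4: 2  (read a: 3→2)
  step 5: 2  (read a: 2→2)
  step 6: 2  (read a: 2→2)

So i = 1, j = 2, giving x = w[0:1] = a, y = w[1:2] = a, z = w[2:6] = baaa.
Check: |xy| = 2 ≤ 5 and |y| = 1 ≥ 1. Reading y takes M from 2 back to 2, so every xyⁱz is accepted.

a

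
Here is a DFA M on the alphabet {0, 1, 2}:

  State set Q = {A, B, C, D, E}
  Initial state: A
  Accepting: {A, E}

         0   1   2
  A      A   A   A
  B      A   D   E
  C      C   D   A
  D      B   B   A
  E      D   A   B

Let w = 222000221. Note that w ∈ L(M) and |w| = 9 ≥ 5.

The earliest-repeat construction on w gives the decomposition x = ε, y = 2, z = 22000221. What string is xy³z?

22222000221

xy^3z = ε·2·2·2·22000221 = 22222000221.
Reading y = 2 takes M from A back to A, so after x·y·y·y the machine is still in A, and z then leads to the accepting state A. Hence 22222000221 ∈ L(M).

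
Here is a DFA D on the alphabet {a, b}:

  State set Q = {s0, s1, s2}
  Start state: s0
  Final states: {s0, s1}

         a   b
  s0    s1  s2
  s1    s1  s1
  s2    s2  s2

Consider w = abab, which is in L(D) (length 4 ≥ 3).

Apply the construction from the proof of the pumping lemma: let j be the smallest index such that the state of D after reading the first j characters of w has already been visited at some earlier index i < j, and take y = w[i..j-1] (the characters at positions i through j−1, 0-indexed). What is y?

Run of D on w = a b a b:
  step 0: s0  (start)
  step 1: s1  (read a: s0→s1)
  step 2: s1  (read b: s1→s1)   ← first repeat (s1 seen earlier)
  step 3: s1  (read a: s1→s1)
  step 4: s1  (read b: s1→s1)

So i = 1, j = 2, giving x = w[0:1] = a, y = w[1:2] = b, z = w[2:4] = ab.
Check: |xy| = 2 ≤ 3 and |y| = 1 ≥ 1. Reading y takes D from s1 back to s1, so every xyⁱz is accepted.
Pumping length from the standard proof: p = 3 (the number of states). The repeated state found above gives |xy| = j ≤ 3 and |y| = j − i ≥ 1.

b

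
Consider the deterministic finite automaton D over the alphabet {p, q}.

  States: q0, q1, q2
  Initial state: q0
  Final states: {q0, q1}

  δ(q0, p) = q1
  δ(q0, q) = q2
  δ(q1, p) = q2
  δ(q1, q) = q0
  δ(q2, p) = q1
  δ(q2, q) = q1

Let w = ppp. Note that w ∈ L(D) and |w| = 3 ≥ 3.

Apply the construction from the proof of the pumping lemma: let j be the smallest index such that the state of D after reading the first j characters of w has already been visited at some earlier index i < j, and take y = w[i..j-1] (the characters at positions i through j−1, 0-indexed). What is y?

Run of D on w = p p p:
  step 0: q0  (start)
  step 1: q1  (read p: q0→q1)
  step 2: q2  (read p: q1→q2)
  step 3: q1  (read p: q2→q1)   ← first repeat (q1 seen earlier)

So i = 1, j = 3, giving x = w[0:1] = p, y = w[1:3] = pp, z = w[3:3] = ε.
Check: |xy| = 3 ≤ 3 and |y| = 2 ≥ 1. Reading y takes D from q1 back to q1, so every xyⁱz is accepted.

pp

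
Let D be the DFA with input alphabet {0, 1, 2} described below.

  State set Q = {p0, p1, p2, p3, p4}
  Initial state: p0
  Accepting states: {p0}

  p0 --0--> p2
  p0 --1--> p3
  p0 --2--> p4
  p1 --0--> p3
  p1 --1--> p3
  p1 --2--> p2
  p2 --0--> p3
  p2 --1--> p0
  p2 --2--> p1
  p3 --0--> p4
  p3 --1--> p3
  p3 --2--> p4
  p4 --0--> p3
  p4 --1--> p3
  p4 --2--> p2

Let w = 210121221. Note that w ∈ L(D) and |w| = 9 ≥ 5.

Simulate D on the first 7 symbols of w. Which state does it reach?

p4

Run of D on the first 7 characters of w = 2 1 0 1 2 1 2:
  step 0: p0  (start)
  step 1: p4  (read 2: p0→p4)
  step 2: p3  (read 1: p4→p3)
  step 3: p4  (read 0: p3→p4)
  step 4: p3  (read 1: p4→p3)
  step 5: p4  (read 2: p3→p4)
  step 6: p3  (read 1: p4→p3)
  step 7: p4  (read 2: p3→p4)

After reading 7 characters, D is in state p4.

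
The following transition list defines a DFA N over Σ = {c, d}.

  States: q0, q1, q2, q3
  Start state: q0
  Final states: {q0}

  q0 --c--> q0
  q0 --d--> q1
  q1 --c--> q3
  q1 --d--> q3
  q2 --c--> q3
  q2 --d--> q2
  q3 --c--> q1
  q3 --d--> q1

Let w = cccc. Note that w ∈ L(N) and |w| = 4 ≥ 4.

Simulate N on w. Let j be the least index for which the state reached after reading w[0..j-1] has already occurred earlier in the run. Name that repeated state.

q0

Run of N on w = c c c c:
  step 0: q0  (start)
  step 1: q0  (read c: q0→q0)   ← first repeat (q0 seen earlier)
  step 2: q0  (read c: q0→q0)
  step 3: q0  (read c: q0→q0)
  step 4: q0  (read c: q0→q0)

The earliest repeat is at step j = 1: N is in q0, which it already visited at step i = 0.
The DFA has 4 states, so the proof of the pumping lemma guarantees a repeated state among the first 4+1 visited; the segment between the two visits is the pumpable y.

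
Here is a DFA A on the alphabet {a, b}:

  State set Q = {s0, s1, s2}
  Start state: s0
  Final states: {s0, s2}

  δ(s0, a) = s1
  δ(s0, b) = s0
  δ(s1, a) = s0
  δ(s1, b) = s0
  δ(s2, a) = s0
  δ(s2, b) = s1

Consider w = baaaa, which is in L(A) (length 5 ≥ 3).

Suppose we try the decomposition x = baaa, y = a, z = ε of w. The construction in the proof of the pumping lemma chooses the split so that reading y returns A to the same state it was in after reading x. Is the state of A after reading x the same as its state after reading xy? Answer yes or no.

no

State sequence: s0 -b-> s0 -a-> s1 -a-> s0 -a-> s1 -a-> s0

After x (step 4): s1. After xy (step 5): s0.
They differ (s1 ≠ s0), so y is not a cycle from the state after x; this split is not the one the pumping-lemma construction produces, and pumping y need not keep the string in L(A).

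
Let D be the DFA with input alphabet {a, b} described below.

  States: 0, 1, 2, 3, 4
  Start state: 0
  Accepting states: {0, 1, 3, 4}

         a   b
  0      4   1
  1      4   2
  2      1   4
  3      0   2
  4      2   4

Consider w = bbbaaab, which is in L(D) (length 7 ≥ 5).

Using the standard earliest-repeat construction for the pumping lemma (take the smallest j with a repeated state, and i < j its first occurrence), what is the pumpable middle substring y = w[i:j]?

State sequence: 0 -b-> 1 -b-> 2 -b-> 4 -a-> 2 -a-> 1 -a-> 4 -b-> 4
First repeat at step 4: 2 was already visited.

So i = 2, j = 4, giving x = w[0:2] = bb, y = w[2:4] = ba, z = w[4:7] = aab.
Check: |xy| = 4 ≤ 5 and |y| = 2 ≥ 1. Reading y takes D from 2 back to 2, so every xyⁱz is accepted.

ba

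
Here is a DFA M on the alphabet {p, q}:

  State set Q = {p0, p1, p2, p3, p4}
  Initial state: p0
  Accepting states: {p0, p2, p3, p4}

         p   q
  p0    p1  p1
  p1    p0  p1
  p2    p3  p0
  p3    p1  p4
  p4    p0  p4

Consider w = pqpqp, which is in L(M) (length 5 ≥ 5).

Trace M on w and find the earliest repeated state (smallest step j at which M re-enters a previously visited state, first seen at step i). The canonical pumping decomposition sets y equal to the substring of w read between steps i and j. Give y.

Run of M on w = p q p q p:
  step 0: p0  (start)
  step 1: p1  (read p: p0→p1)
  step 2: p1  (read q: p1→p1)   ← first repeat (p1 seen earlier)
  step 3: p0  (read p: p1→p0)
  step 4: p1  (read q: p0→p1)
  step 5: p0  (read p: p1→p0)

So i = 1, j = 2, giving x = w[0:1] = p, y = w[1:2] = q, z = w[2:5] = pqp.
Check: |xy| = 2 ≤ 5 and |y| = 1 ≥ 1. Reading y takes M from p1 back to p1, so every xyⁱz is accepted.

q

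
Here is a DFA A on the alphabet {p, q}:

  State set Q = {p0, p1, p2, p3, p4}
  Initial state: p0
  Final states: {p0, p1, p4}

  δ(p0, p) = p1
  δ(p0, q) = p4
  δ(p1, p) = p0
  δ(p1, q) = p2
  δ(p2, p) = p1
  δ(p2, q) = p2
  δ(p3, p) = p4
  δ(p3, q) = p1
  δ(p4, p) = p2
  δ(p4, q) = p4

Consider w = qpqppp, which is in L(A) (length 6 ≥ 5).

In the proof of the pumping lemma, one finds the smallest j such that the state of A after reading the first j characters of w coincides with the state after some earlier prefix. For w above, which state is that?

p2

State sequence: p0 -q-> p4 -p-> p2 -q-> p2 -p-> p1 -p-> p0 -p-> p1
First repeat at step 3: p2 was already visited.

The earliest repeat is at step j = 3: A is in p2, which it already visited at step i = 2.
With |Q| = 5, pigeonhole forces a state repeat no later than step 5; the substring read between the first and second visits to that state can be pumped.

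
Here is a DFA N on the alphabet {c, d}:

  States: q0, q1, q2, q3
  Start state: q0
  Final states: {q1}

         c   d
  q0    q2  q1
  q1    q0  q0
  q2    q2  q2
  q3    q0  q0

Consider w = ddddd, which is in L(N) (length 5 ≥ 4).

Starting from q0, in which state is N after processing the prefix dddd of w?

q0

State sequence: q0 -d-> q1 -d-> q0 -d-> q1 -d-> q0

After reading 4 characters, N is in state q0.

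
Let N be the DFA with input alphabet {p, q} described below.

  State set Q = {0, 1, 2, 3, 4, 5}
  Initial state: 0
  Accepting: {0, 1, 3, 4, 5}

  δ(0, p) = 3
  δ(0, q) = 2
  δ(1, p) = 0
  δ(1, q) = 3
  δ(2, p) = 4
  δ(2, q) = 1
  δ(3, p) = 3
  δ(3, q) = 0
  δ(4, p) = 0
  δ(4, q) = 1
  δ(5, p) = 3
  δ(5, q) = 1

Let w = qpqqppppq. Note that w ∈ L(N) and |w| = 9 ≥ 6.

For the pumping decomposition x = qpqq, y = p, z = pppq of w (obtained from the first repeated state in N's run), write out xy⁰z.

qpqqpppq

xy⁰z = xz = qpqq·pppq = qpqqpppq.
Reading y = p takes N from 3 back to 3, so after x the machine is still in 3, and z then leads to the accepting state 0. Hence qpqqpppq ∈ L(N).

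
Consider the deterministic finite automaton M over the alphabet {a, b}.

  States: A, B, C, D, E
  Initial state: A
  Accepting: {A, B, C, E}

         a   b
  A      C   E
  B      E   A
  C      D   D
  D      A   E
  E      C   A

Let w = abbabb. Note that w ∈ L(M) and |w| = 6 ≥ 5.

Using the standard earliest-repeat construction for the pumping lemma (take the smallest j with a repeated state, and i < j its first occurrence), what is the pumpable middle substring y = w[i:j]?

State sequence: A -a-> C -b-> D -b-> E -a-> C -b-> D -b-> E
First repeat at step 4: C was already visited.

So i = 1, j = 4, giving x = w[0:1] = a, y = w[1:4] = bba, z = w[4:6] = bb.
Check: |xy| = 4 ≤ 5 and |y| = 3 ≥ 1. Reading y takes M from C back to C, so every xyⁱz is accepted.

bba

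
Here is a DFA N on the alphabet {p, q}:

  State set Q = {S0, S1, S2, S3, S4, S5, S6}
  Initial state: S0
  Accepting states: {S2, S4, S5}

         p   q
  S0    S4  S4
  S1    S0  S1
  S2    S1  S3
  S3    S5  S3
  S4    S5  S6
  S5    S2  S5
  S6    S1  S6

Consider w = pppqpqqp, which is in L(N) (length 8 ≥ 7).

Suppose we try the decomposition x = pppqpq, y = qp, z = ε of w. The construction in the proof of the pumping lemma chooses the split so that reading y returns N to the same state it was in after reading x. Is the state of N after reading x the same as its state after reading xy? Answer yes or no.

Run of N on the first 8 characters of w = p p p q p q q p:
  step 0: S0  (start)
  step 1: S4  (read p: S0→S4)
  step 2: S5  (read p: S4→S5)
  step 3: S2  (read p: S5→S2)
  step 4: S3  (read q: S2→S3)
  step 5: S5  (read p: S3→S5)
  step 6: S5  (read q: S5→S5)
  step 7: S5  (read q: S5→S5)
  step 8: S2  (read p: S5→S2)

After x (step 6): S5. After xy (step 8): S2.
They differ (S5 ≠ S2), so y is not a cycle from the state after x; this split is not the one the pumping-lemma construction produces, and pumping y need not keep the string in L(N).

no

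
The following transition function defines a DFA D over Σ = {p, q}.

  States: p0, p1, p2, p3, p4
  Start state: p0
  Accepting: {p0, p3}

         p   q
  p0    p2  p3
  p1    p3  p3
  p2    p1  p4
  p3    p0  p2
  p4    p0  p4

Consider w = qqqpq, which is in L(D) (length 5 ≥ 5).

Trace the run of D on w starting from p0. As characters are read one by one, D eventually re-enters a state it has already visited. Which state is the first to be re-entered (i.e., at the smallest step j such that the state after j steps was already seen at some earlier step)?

State sequence: p0 -q-> p3 -q-> p2 -q-> p4 -p-> p0 -q-> p3
First repeat at step 4: p0 was already visited.

The earliest repeat is at step j = 4: D is in p0, which it already visited at step i = 0.
Since D has 5 states, any run of length ≥ 5 visits 5+1 states, so by pigeonhole some state repeats within the first 5 steps — that repeat gives the pumpable loop.

p0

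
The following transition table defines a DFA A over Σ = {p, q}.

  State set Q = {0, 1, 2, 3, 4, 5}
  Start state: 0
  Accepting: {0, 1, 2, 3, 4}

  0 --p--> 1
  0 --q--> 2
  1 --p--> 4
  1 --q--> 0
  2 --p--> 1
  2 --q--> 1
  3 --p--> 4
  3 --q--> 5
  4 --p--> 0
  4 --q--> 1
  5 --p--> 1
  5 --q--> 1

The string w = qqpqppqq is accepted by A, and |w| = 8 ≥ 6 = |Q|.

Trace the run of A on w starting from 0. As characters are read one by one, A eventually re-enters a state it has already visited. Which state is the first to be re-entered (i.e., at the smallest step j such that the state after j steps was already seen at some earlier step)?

1

State sequence: 0 -q-> 2 -q-> 1 -p-> 4 -q-> 1 -p-> 4 -p-> 0 -q-> 2 -q-> 1
First repeat at step 4: 1 was already visited.

The earliest repeat is at step j = 4: A is in 1, which it already visited at step i = 2.
With |Q| = 6, pigeonhole forces a state repeat no later than step 6; the substring read between the first and second visits to that state can be pumped.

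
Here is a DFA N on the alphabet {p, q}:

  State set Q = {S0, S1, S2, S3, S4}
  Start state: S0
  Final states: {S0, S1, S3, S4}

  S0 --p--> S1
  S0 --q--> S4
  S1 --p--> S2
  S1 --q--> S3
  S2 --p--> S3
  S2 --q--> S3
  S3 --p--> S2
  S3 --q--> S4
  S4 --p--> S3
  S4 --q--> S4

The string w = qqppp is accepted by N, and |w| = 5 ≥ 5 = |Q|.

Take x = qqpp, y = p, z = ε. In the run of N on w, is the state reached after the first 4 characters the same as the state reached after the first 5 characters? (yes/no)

State sequence: S0 -q-> S4 -q-> S4 -p-> S3 -p-> S2 -p-> S3

After x (step 4): S2. After xy (step 5): S3.
They differ (S2 ≠ S3), so y is not a cycle from the state after x; this split is not the one the pumping-lemma construction produces, and pumping y need not keep the string in L(N).

no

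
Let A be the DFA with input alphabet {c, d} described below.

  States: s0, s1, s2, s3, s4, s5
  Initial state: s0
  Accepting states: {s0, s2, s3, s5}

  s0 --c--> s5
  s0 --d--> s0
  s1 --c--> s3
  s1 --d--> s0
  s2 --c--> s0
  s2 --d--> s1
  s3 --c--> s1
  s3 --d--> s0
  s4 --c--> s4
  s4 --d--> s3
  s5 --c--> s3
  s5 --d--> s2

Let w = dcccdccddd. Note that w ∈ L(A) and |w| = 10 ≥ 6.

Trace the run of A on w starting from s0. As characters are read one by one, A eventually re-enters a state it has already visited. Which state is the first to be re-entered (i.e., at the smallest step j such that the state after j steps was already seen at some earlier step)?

State sequence: s0 -d-> s0 -c-> s5 -c-> s3 -c-> s1 -d-> s0 -c-> s5 -c-> s3 -d-> s0 -d-> s0 -d-> s0
First repeat at step 1: s0 was already visited.

The earliest repeat is at step j = 1: A is in s0, which it already visited at step i = 0.

s0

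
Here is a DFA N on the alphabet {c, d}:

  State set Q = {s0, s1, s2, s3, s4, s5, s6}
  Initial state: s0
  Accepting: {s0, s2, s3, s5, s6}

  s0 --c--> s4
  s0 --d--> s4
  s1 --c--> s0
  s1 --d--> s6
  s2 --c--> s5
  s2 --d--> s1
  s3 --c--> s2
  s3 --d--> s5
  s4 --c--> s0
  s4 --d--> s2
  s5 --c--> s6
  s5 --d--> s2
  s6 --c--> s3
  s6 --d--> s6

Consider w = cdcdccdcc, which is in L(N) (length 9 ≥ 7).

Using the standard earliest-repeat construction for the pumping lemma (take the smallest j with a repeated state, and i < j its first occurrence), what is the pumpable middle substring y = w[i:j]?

cd

Run of N on w = c d c d c c d c c:
  step 0: s0  (start)
  step 1: s4  (read c: s0→s4)
  step 2: s2  (read d: s4→s2)
  step 3: s5  (read c: s2→s5)
  step 4: s2  (read d: s5→s2)   ← first repeat (s2 seen earlier)
  step 5: s5  (read c: s2→s5)
  step 6: s6  (read c: s5→s6)
  step 7: s6  (read d: s6→s6)
  step 8: s3  (read c: s6→s3)
  step 9: s2  (read c: s3→s2)

So i = 2, j = 4, giving x = w[0:2] = cd, y = w[2:4] = cd, z = w[4:9] = ccdcc.
Check: |xy| = 4 ≤ 7 and |y| = 2 ≥ 1. Reading y takes N from s2 back to s2, so every xyⁱz is accepted.
The DFA has 7 states, so the proof of the pumping lemma guarantees a repeated state among the first 7+1 visited; the segment between the two visits is the pumpable y.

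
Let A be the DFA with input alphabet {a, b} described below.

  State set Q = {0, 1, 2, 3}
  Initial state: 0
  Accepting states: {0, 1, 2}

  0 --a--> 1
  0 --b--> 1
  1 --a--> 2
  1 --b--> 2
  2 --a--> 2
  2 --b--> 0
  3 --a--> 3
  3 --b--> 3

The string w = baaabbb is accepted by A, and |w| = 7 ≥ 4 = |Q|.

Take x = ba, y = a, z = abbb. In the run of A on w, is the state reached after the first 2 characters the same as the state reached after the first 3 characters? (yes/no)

yes

Run of A on the first 3 characters of w = b a a:
  step 0: 0  (start)
  step 1: 1  (read b: 0→1)
  step 2: 2  (read a: 1→2)
  step 3: 2  (read a: 2→2)

After x (step 2): 2. After xy (step 3): 2.
They match, so y = a drives A around a cycle from 2 back to itself; pumping y any number of times keeps A in 2 before reading z, and xyⁱz ∈ L(A) for every i ≥ 0.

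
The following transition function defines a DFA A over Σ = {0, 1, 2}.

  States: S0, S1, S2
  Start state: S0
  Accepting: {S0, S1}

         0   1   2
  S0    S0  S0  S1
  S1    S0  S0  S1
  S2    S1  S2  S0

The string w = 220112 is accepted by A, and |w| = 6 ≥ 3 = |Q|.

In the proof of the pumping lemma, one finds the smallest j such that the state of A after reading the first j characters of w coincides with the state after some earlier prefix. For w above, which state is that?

S1

Run of A on w = 2 2 0 1 1 2:
  step 0: S0  (start)
  step 1: S1  (read 2: S0→S1)
  step 2: S1  (read 2: S1→S1)   ← first repeat (S1 seen earlier)
  step 3: S0  (read 0: S1→S0)
  step 4: S0  (read 1: S0→S0)
  step 5: S0  (read 1: S0→S0)
  step 6: S1  (read 2: S0→S1)

The earliest repeat is at step j = 2: A is in S1, which it already visited at step i = 1.
Pumping length from the standard proof: p = 3 (the number of states). The repeated state found above gives |xy| = j ≤ 3 and |y| = j − i ≥ 1.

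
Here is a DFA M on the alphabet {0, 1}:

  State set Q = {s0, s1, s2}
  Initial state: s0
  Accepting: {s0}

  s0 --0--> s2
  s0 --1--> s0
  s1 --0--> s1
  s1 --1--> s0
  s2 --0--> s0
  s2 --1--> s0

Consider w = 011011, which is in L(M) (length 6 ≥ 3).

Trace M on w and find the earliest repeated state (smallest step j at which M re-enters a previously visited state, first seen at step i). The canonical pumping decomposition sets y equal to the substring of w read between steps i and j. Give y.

01

State sequence: s0 -0-> s2 -1-> s0 -1-> s0 -0-> s2 -1-> s0 -1-> s0
First repeat at step 2: s0 was already visited.

So i = 0, j = 2, giving x = w[0:0] = ε, y = w[0:2] = 01, z = w[2:6] = 1011.
Check: |xy| = 2 ≤ 3 and |y| = 2 ≥ 1. Reading y takes M from s0 back to s0, so every xyⁱz is accepted.
The DFA has 3 states, so the proof of the pumping lemma guarantees a repeated state among the first 3+1 visited; the segment between the two visits is the pumpable y.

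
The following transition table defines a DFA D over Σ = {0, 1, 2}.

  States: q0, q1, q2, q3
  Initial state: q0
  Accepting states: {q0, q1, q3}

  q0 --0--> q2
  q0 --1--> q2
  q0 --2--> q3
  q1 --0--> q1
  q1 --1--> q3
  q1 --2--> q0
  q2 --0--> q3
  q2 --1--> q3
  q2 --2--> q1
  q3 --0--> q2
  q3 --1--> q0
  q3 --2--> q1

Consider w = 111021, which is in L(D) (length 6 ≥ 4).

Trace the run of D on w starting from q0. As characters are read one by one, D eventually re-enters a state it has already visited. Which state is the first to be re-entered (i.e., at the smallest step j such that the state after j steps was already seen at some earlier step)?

Run of D on w = 1 1 1 0 2 1:
  step 0: q0  (start)
  step 1: q2  (read 1: q0→q2)
  step 2: q3  (read 1: q2→q3)
  step 3: q0  (read 1: q3→q0)   ← first repeat (q0 seen earlier)
  step 4: q2  (read 0: q0→q2)
  step 5: q1  (read 2: q2→q1)
  step 6: q3  (read 1: q1→q3)

The earliest repeat is at step j = 3: D is in q0, which it already visited at step i = 0.
The DFA has 4 states, so the proof of the pumping lemma guarantees a repeated state among the first 4+1 visited; the segment between the two visits is the pumpable y.

q0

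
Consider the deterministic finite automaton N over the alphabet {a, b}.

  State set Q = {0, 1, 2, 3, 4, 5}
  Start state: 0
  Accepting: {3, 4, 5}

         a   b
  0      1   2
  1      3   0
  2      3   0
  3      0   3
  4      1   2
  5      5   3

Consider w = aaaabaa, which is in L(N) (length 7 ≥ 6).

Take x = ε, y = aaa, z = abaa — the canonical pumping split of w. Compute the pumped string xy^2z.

xy^2z = ε·aaa·aaa·abaa = aaaaaaabaa.
Reading y = aaa takes N from 0 back to 0, so after x·y·y the machine is still in 0, and z then leads to the accepting state 3. Hence aaaaaaabaa ∈ L(N).

aaaaaaabaa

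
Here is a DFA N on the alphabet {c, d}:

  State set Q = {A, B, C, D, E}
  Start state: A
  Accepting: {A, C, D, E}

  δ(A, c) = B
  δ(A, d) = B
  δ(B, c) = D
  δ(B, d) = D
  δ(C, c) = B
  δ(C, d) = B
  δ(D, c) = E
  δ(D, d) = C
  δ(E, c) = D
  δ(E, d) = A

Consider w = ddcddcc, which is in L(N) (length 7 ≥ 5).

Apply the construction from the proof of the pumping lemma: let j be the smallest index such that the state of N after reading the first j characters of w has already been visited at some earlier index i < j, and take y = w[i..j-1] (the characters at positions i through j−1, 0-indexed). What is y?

Run of N on w = d d c d d c c:
  step 0: A  (start)
  step 1: B  (read d: A→B)
  step 2: D  (read d: B→D)
  step 3: E  (read c: D→E)
  step 4: A  (read d: E→A)   ← first repeat (A seen earlier)
  step 5: B  (read d: A→B)
  step 6: D  (read c: B→D)
  step 7: E  (read c: D→E)

So i = 0, j = 4, giving x = w[0:0] = ε, y = w[0:4] = ddcd, z = w[4:7] = dcc.
Check: |xy| = 4 ≤ 5 and |y| = 4 ≥ 1. Reading y takes N from A back to A, so every xyⁱz is accepted.

ddcd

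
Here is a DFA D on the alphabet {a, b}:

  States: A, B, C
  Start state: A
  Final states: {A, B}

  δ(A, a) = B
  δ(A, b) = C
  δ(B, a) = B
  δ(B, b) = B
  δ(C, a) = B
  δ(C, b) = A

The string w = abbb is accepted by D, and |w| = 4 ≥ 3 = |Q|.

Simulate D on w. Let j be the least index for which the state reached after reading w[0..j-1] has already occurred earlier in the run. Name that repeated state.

B

State sequence: A -a-> B -b-> B -b-> B -b-> B
First repeat at step 2: B was already visited.

The earliest repeat is at step j = 2: D is in B, which it already visited at step i = 1.
Pumping length from the standard proof: p = 3 (the number of states). The repeated state found above gives |xy| = j ≤ 3 and |y| = j − i ≥ 1.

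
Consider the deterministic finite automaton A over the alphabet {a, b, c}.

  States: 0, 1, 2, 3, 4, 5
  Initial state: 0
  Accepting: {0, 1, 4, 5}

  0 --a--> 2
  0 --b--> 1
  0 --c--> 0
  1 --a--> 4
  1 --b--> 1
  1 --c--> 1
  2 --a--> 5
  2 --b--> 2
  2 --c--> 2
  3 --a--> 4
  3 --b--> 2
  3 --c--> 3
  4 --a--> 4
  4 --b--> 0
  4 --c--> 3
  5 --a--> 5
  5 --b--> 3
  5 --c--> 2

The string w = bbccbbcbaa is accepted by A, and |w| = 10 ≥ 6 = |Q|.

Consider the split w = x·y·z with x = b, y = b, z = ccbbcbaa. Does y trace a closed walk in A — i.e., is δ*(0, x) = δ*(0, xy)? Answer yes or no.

Run of A on the first 2 characters of w = b b:
  step 0: 0  (start)
  step 1: 1  (read b: 0→1)
  step 2: 1  (read b: 1→1)

After x (step 1): 1. After xy (step 2): 1.
They match, so y = b drives A around a cycle from 1 back to itself; pumping y any number of times keeps A in 1 before reading z, and xyⁱz ∈ L(A) for every i ≥ 0.

yes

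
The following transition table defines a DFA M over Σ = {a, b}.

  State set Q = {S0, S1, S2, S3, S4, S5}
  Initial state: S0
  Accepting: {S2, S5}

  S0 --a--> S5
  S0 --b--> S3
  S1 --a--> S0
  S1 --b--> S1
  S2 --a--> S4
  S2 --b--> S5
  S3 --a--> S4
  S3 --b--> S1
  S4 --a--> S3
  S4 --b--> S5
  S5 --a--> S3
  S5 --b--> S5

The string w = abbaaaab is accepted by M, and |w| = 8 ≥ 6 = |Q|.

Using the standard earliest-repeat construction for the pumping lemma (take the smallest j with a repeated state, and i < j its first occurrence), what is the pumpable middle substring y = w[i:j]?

Run of M on w = a b b a a a a b:
  step 0: S0  (start)
  step 1: S5  (read a: S0→S5)
  step 2: S5  (read b: S5→S5)   ← first repeat (S5 seen earlier)
  step 3: S5  (read b: S5→S5)
  step 4: S3  (read a: S5→S3)
  step 5: S4  (read a: S3→S4)
  step 6: S3  (read a: S4→S3)
  step 7: S4  (read a: S3→S4)
  step 8: S5  (read b: S4→S5)

So i = 1, j = 2, giving x = w[0:1] = a, y = w[1:2] = b, z = w[2:8] = baaaab.
Check: |xy| = 2 ≤ 6 and |y| = 1 ≥ 1. Reading y takes M from S5 back to S5, so every xyⁱz is accepted.

b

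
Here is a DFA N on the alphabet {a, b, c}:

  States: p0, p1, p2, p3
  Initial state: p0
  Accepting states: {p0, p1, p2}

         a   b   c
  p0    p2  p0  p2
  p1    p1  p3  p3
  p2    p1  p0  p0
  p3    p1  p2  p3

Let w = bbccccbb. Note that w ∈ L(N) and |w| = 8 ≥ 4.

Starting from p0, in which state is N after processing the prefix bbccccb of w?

p0

Run of N on the first 7 characters of w = b b c c c c b:
  step 0: p0  (start)
  step 1: p0  (read b: p0→p0)
  step 2: p0  (read b: p0→p0)
  step 3: p2  (read c: p0→p2)
  step 4: p0  (read c: p2→p0)
  step 5: p2  (read c: p0→p2)
  step 6: p0  (read c: p2→p0)
  step 7: p0  (read b: p0→p0)

After reading 7 characters, N is in state p0.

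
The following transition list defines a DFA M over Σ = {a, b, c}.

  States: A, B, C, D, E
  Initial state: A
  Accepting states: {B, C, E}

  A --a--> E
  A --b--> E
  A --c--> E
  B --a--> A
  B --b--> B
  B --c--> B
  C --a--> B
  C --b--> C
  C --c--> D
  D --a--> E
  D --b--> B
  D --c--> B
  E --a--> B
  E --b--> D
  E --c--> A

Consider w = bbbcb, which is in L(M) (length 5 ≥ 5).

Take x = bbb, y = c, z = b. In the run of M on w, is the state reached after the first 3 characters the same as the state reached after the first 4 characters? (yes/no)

yes

State sequence: A -b-> E -b-> D -b-> B -c-> B

After x (step 3): B. After xy (step 4): B.
They match, so y = c drives M around a cycle from B back to itself; pumping y any number of times keeps M in B before reading z, and xyⁱz ∈ L(M) for every i ≥ 0.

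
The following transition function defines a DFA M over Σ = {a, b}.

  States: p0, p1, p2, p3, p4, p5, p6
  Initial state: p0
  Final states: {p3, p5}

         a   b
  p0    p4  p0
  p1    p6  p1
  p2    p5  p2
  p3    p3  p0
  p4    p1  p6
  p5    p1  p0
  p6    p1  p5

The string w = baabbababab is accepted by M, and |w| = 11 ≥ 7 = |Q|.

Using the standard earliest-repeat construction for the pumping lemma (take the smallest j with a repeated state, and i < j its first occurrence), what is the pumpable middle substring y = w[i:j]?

State sequence: p0 -b-> p0 -a-> p4 -a-> p1 -b-> p1 -b-> p1 -a-> p6 -b-> p5 -a-> p1 -b-> p1 -a-> p6 -b-> p5
First repeat at step 1: p0 was already visited.

So i = 0, j = 1, giving x = w[0:0] = ε, y = w[0:1] = b, z = w[1:11] = aabbababab.
Check: |xy| = 1 ≤ 7 and |y| = 1 ≥ 1. Reading y takes M from p0 back to p0, so every xyⁱz is accepted.
With |Q| = 7, pigeonhole forces a state repeat no later than step 7; the substring read between the first and second visits to that state can be pumped.

b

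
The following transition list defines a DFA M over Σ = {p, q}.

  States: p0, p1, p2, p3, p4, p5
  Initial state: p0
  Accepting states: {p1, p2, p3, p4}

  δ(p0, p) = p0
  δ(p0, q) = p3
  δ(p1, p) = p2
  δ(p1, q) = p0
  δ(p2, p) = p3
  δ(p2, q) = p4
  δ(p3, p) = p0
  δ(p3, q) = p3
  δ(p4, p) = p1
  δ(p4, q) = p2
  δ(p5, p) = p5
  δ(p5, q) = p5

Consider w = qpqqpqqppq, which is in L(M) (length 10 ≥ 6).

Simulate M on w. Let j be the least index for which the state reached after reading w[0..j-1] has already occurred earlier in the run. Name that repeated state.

p0

Run of M on w = q p q q p q q p p q:
  step 0: p0  (start)
  step 1: p3  (read q: p0→p3)
  step 2: p0  (read p: p3→p0)   ← first repeat (p0 seen earlier)
  step 3: p3  (read q: p0→p3)
  step 4: p3  (read q: p3→p3)
  step 5: p0  (read p: p3→p0)
  step 6: p3  (read q: p0→p3)
  step 7: p3  (read q: p3→p3)
  step 8: p0  (read p: p3→p0)
  step 9: p0  (read p: p0→p0)
  step 10: p3  (read q: p0→p3)

The earliest repeat is at step j = 2: M is in p0, which it already visited at step i = 0.
Since M has 6 states, any run of length ≥ 6 visits 6+1 states, so by pigeonhole some state repeats within the first 6 steps — that repeat gives the pumpable loop.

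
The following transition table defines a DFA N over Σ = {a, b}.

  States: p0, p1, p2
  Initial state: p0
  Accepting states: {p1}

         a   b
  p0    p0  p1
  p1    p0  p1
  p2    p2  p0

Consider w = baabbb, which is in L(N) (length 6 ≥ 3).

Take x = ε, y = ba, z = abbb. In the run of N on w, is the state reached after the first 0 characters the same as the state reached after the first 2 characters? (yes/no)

yes

State sequence: p0 -b-> p1 -a-> p0

After x (step 0): p0. After xy (step 2): p0.
They match, so y = ba drives N around a cycle from p0 back to itself; pumping y any number of times keeps N in p0 before reading z, and xyⁱz ∈ L(N) for every i ≥ 0.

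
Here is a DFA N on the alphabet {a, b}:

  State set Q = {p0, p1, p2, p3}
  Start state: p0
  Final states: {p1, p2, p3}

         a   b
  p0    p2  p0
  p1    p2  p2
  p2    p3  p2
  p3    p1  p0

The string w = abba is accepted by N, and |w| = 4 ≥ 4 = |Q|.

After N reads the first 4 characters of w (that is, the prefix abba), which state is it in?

p3

State sequence: p0 -a-> p2 -b-> p2 -b-> p2 -a-> p3

After reading 4 characters, N is in state p3.
(This kind of state-tracing is the core of the pumping-lemma construction: with 4 states, pigeonhole forces a repeat within the first 4 steps.)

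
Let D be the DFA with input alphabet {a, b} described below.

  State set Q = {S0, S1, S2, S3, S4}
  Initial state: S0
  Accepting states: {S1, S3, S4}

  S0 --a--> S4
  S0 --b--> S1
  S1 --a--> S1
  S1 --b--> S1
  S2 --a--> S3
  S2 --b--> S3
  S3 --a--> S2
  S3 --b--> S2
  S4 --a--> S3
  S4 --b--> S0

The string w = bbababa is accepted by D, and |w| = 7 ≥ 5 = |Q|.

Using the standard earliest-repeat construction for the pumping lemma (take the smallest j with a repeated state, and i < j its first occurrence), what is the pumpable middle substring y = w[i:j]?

State sequence: S0 -b-> S1 -b-> S1 -a-> S1 -b-> S1 -a-> S1 -b-> S1 -a-> S1
First repeat at step 2: S1 was already visited.

So i = 1, j = 2, giving x = w[0:1] = b, y = w[1:2] = b, z = w[2:7] = ababa.
Check: |xy| = 2 ≤ 5 and |y| = 1 ≥ 1. Reading y takes D from S1 back to S1, so every xyⁱz is accepted.
With |Q| = 5, pigeonhole forces a state repeat no later than step 5; the substring read between the first and second visits to that state can be pumped.

b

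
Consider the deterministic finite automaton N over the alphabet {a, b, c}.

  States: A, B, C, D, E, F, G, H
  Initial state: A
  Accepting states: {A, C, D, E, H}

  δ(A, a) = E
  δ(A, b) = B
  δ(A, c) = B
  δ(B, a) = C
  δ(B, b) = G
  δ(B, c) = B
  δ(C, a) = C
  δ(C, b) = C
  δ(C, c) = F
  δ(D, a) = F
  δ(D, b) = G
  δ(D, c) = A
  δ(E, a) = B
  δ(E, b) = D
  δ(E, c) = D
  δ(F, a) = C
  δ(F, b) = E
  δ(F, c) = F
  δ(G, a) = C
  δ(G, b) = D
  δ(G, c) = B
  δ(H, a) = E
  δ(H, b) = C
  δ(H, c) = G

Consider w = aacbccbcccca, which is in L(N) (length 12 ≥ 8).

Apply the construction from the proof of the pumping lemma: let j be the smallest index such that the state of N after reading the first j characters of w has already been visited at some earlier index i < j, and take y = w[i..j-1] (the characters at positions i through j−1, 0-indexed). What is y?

c

Run of N on w = a a c b c c b c c c c a:
  step 0: A  (start)
  step 1: E  (read a: A→E)
  step 2: B  (read a: E→B)
  step 3: B  (read c: B→B)   ← first repeat (B seen earlier)
  step 4: G  (read b: B→G)
  step 5: B  (read c: G→B)
  step 6: B  (read c: B→B)
  step 7: G  (read b: B→G)
  step 8: B  (read c: G→B)
  step 9: B  (read c: B→B)
  step 10: B  (read c: B→B)
  step 11: B  (read c: B→B)
  step 12: C  (read a: B→C)

So i = 2, j = 3, giving x = w[0:2] = aa, y = w[2:3] = c, z = w[3:12] = bccbcccca.
Check: |xy| = 3 ≤ 8 and |y| = 1 ≥ 1. Reading y takes N from B back to B, so every xyⁱz is accepted.
With |Q| = 8, pigeonhole forces a state repeat no later than step 8; the substring read between the first and second visits to that state can be pumped.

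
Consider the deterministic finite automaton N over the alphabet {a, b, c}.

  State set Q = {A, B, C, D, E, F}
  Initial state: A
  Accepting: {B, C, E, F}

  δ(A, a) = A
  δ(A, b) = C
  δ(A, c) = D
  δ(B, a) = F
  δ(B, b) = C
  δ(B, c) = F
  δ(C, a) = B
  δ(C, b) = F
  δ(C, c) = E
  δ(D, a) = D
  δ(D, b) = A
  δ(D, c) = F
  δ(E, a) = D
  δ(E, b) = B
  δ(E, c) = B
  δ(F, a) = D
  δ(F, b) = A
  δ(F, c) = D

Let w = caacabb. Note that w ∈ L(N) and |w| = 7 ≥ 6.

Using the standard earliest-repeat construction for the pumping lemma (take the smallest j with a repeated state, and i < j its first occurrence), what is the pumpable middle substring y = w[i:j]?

a

State sequence: A -c-> D -a-> D -a-> D -c-> F -a-> D -b-> A -b-> C
First repeat at step 2: D was already visited.

So i = 1, j = 2, giving x = w[0:1] = c, y = w[1:2] = a, z = w[2:7] = acabb.
Check: |xy| = 2 ≤ 6 and |y| = 1 ≥ 1. Reading y takes N from D back to D, so every xyⁱz is accepted.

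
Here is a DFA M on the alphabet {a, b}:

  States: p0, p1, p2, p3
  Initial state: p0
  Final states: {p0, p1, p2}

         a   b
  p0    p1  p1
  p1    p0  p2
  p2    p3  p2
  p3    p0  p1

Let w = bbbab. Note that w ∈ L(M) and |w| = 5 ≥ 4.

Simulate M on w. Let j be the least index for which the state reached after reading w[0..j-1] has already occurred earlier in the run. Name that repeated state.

p2

State sequence: p0 -b-> p1 -b-> p2 -b-> p2 -a-> p3 -b-> p1
First repeat at step 3: p2 was already visited.

The earliest repeat is at step j = 3: M is in p2, which it already visited at step i = 2.
The DFA has 4 states, so the proof of the pumping lemma guarantees a repeated state among the first 4+1 visited; the segment between the two visits is the pumpable y.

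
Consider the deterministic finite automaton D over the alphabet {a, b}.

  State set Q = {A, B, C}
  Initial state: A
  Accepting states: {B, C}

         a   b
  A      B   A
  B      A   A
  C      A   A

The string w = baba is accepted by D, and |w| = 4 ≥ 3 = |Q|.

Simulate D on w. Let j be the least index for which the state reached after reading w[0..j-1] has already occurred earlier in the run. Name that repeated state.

A

Run of D on w = b a b a:
  step 0: A  (start)
  step 1: A  (read b: A→A)   ← first repeat (A seen earlier)
  step 2: B  (read a: A→B)
  step 3: A  (read b: B→A)
  step 4: B  (read a: A→B)

The earliest repeat is at step j = 1: D is in A, which it already visited at step i = 0.
The DFA has 3 states, so the proof of the pumping lemma guarantees a repeated state among the first 3+1 visited; the segment between the two visits is the pumpable y.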